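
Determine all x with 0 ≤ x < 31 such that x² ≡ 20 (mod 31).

12, 19

Since 31 ≡ 3 (mod 4), a square root of 20 is 20^((31+1)/4) = 20^8 mod 31.
Repeated squaring: 20^2≡28, 20^4≡9, 20^8≡19 (mod 31).
20^8 = 20^(8) ≡ 19 (mod 31).
Check: 19² = 361 ≡ 20 (mod 31). The two roots are 12 and 19.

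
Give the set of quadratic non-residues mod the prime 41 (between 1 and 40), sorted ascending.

Square k = 1,…,20 (k and 41−k give the same square):
1²=1, 2²=4, 3²=9, 4²=16, 5²=25, 6²=36, 7²≡8, 8²≡23, 9²≡40, 10²≡18, 11²≡39, 12²≡21, 13²≡5, 14²≡32, 15²≡20, 16²≡10, 17²≡2, 18²≡37, 19²≡33, 20²≡31 (mod 41).
The residues are {1, 2, 4, 5, 8, 9, 10, 16, 18, 20, 21, 23, 25, 31, 32, 33, 36, 37, 39, 40}; the non-residues are the remaining 20 nonzero classes.

3,6,7,11,12,13,14,15,17,19,22,24,26,27,28,29,30,34,35,38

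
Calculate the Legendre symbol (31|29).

-1

First reduce: 31 ≡ 2 (mod 29).
Pull out 2: since 29 ≡ 5 (mod 8), (2/29) = -1.
Reached (1/29) = 1. Collecting the sign flips along the way, the symbol is -1.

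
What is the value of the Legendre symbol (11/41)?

-1

Euler's criterion: (11/41) ≡ 11^20 (mod 41).
11^2 ≡ 39 (mod 41)
11^4 ≡ 4 (mod 41)
11^8 ≡ 16 (mod 41)
11^16 ≡ 10 (mod 41)
11^20 = 11^(16+4) ≡ 40 (mod 41).
Result is 40 ≡ −1, so (11/41) = −1.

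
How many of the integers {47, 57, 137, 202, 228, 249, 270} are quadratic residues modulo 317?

2

(47/317) = -1 → non-residue.
(57/317) = +1 → QR.
(137/317) = -1 → non-residue.
(202/317) = -1 → non-residue.
(228/317) = +1 → QR.
(249/317) = -1 → non-residue.
(270/317) = -1 → non-residue.
Total quadratic residues among the 7: 2.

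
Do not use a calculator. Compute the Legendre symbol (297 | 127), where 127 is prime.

Euler's criterion: (297/127) ≡ 43^63 (mod 127).
43^2 ≡ 71 (mod 127)
43^4 ≡ 88 (mod 127)
43^8 ≡ 124 (mod 127)
43^16 ≡ 9 (mod 127)
43^32 ≡ 81 (mod 127)
43^63 = 43^(32+16+8+4+2+1) ≡ 126 (mod 127).
Result is 126 ≡ −1, so (297/127) = −1.

-1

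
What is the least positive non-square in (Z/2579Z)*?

2

(2/2579) = −1, so 2 is the smallest positive non-residue mod 2579.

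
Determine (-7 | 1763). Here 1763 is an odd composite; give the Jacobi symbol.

-1

First reduce: -7 ≡ 1756 (mod 1763).
Pull out 2^2: since 1763 ≡ 3 (mod 8), (2/1763) = -1, so (2/1763)^2 = +1.
Reciprocity: 439 ≡ 3 and 1763 ≡ 3 (mod 4), so (439/1763) = −(1763/439).
Reduce top mod 439: now compute (7/439).
Reciprocity: 7 ≡ 3 and 439 ≡ 3 (mod 4), so (7/439) = −(439/7).
Reduce top mod 7: now compute (5/7).
Reciprocity: 5 ≡ 1 and 7 ≡ 3 (mod 4), so (5/7) = +(7/5).
Reduce top mod 5: now compute (2/5).
Pull out 2: since 5 ≡ 5 (mod 8), (2/5) = -1.
Reached (1/5) = 1. Collecting the sign flips along the way, the symbol is -1.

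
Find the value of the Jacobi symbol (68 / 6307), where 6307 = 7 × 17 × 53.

0

Pull out 2^2: since 6307 ≡ 3 (mod 8), (2/6307) = -1, so (2/6307)^2 = +1.
Reciprocity: 17 ≡ 1 and 6307 ≡ 3 (mod 4), so (17/6307) = +(6307/17).
Reduce top mod 17: now compute (0/17).
Top reduces to 0: gcd > 1, so the symbol is 0.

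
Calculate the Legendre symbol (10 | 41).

1

Pull out 2: since 41 ≡ 1 (mod 8), (2/41) = +1.
Reciprocity: 5 ≡ 1 and 41 ≡ 1 (mod 4), so (5/41) = +(41/5).
Reduce top mod 5: now compute (1/5).
Reached (1/5) = 1. Collecting the sign flips along the way, the symbol is +1.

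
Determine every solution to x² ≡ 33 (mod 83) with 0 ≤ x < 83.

38, 45

Since 83 ≡ 3 (mod 4), a square root of 33 is 33^((83+1)/4) = 33^21 mod 83.
Repeated squaring: 33^2≡10, 33^4≡17, 33^8≡40, 33^16≡23 (mod 83).
33^21 = 33^(16+4+1) ≡ 38 (mod 83).
Check: 38² = 1444 ≡ 33 (mod 83). The two roots are 38 and 45.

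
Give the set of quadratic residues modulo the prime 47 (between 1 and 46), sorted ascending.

1,2,3,4,6,7,8,9,12,14,16,17,18,21,24,25,27,28,32,34,36,37,42

Square k = 1,…,23 (k and 47−k give the same square):
1²=1, 2²=4, 3²=9, 4²=16, 5²=25, 6²=36, 7²≡2, 8²≡17, 9²≡34, 10²≡6, 11²≡27, 12²≡3, 13²≡28, 14²≡8, 15²≡37, 16²≡21, 17²≡7, 18²≡42, 19²≡32, 20²≡24, 21²≡18, 22²≡14, 23²≡12 (mod 47).
So the quadratic residues mod 47 are {1, 2, 3, 4, 6, 7, 8, 9, 12, 14, 16, 17, 18, 21, 24, 25, 27, 28, 32, 34, 36, 37, 42}.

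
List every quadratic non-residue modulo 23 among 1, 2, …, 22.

5 7 10 11 14 15 17 19 20 21 22

Square k = 1,…,11 (k and 23−k give the same square):
1²=1, 2²=4, 3²=9, 4²=16, 5²≡2, 6²≡13, 7²≡3, 8²≡18, 9²≡12, 10²≡8, 11²≡6 (mod 23).
The residues are {1, 2, 3, 4, 6, 8, 9, 12, 13, 16, 18}; the non-residues are the remaining 11 nonzero classes.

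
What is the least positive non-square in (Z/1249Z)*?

(2/1249) = +1, so 2 is a residue.
(3/1249) = +1, so 3 is a residue.
(4/1249) = +1, so 4 is a residue.
(5/1249) = +1, so 5 is a residue.
(6/1249) = +1, so 6 is a residue.
(7/1249) = −1, so 7 is the smallest positive non-residue mod 1249.

7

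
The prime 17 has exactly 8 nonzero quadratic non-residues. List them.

Square k = 1,…,8 (k and 17−k give the same square):
1²=1, 2²=4, 3²=9, 4²=16, 5²≡8, 6²≡2, 7²≡15, 8²≡13 (mod 17).
The residues are {1, 2, 4, 8, 9, 13, 15, 16}; the non-residues are the remaining 8 nonzero classes.

3, 5, 6, 7, 10, 11, 12, 14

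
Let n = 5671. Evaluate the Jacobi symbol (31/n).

1

Reciprocity: 31 ≡ 3 and 5671 ≡ 3 (mod 4), so (31/5671) = −(5671/31).
Reduce top mod 31: now compute (29/31).
Reciprocity: 29 ≡ 1 and 31 ≡ 3 (mod 4), so (29/31) = +(31/29).
Reduce top mod 29: now compute (2/29).
Pull out 2: since 29 ≡ 5 (mod 8), (2/29) = -1.
Reached (1/29) = 1. Collecting the sign flips along the way, the symbol is +1.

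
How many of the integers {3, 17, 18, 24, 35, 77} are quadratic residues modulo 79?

1

(3/79) = -1 → non-residue.
(17/79) = -1 → non-residue.
(18/79) = +1 → QR.
(24/79) = -1 → non-residue.
(35/79) = -1 → non-residue.
(77/79) = -1 → non-residue.
Total quadratic residues among the 6: 1.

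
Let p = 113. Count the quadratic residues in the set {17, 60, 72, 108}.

(17/113) = -1 → non-residue.
(60/113) = +1 → QR.
(72/113) = +1 → QR.
(108/113) = -1 → non-residue.
Total quadratic residues among the 4: 2.

2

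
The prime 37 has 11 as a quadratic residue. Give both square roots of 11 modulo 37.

37 ≡ 1 (mod 4), so we find a root by search.
Trying successive values, 14² = 196 ≡ 11 (mod 37). The other root is 37 − 14 = 23.

14, 23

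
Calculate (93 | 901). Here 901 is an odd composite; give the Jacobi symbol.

1

Reciprocity: 93 ≡ 1 and 901 ≡ 1 (mod 4), so (93/901) = +(901/93).
Reduce top mod 93: now compute (64/93).
Pull out 2^6: since 93 ≡ 5 (mod 8), (2/93) = -1, so (2/93)^6 = +1.
Reached (1/93) = 1. Collecting the sign flips along the way, the symbol is +1.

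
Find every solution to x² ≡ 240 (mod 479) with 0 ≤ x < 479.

Since 479 ≡ 3 (mod 4), a square root of 240 is 240^((479+1)/4) = 240^120 mod 479.
Repeated squaring: 240^2≡120, 240^4≡30, 240^8≡421, 240^16≡11, 240^32≡121, 240^64≡271 (mod 479).
240^120 = 240^(64+32+16+8) ≡ 146 (mod 479).
Check: 146² = 21316 ≡ 240 (mod 479). The two roots are 146 and 333.

146, 333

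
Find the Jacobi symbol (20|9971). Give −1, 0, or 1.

1

Pull out 2^2: since 9971 ≡ 3 (mod 8), (2/9971) = -1, so (2/9971)^2 = +1.
Reciprocity: 5 ≡ 1 and 9971 ≡ 3 (mod 4), so (5/9971) = +(9971/5).
Reduce top mod 5: now compute (1/5).
Reached (1/5) = 1. Collecting the sign flips along the way, the symbol is +1.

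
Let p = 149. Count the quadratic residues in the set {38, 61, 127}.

(38/149) = -1 → non-residue.
(61/149) = +1 → QR.
(127/149) = +1 → QR.
Total quadratic residues among the 3: 2.

2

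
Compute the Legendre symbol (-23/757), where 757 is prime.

-1

First reduce: -23 ≡ 734 (mod 757).
Pull out 2: since 757 ≡ 5 (mod 8), (2/757) = -1.
Reciprocity: 367 ≡ 3 and 757 ≡ 1 (mod 4), so (367/757) = +(757/367).
Reduce top mod 367: now compute (23/367).
Reciprocity: 23 ≡ 3 and 367 ≡ 3 (mod 4), so (23/367) = −(367/23).
Reduce top mod 23: now compute (22/23).
Pull out 2: since 23 ≡ 7 (mod 8), (2/23) = +1.
Reciprocity: 11 ≡ 3 and 23 ≡ 3 (mod 4), so (11/23) = −(23/11).
Reduce top mod 11: now compute (1/11).
Reached (1/11) = 1. Collecting the sign flips along the way, the symbol is -1.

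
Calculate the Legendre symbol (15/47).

-1

Reciprocity: 15 ≡ 3 and 47 ≡ 3 (mod 4), so (15/47) = −(47/15).
Reduce top mod 15: now compute (2/15).
Pull out 2: since 15 ≡ 7 (mod 8), (2/15) = +1.
Reached (1/15) = 1. Collecting the sign flips along the way, the symbol is -1.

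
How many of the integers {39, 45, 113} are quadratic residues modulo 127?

1

(39/127) = -1 → non-residue.
(45/127) = -1 → non-residue.
(113/127) = +1 → QR.
Total quadratic residues among the 3: 1.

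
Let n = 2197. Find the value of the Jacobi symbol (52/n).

Pull out 2^2: since 2197 ≡ 5 (mod 8), (2/2197) = -1, so (2/2197)^2 = +1.
Reciprocity: 13 ≡ 1 and 2197 ≡ 1 (mod 4), so (13/2197) = +(2197/13).
Reduce top mod 13: now compute (0/13).
Top reduces to 0: gcd > 1, so the symbol is 0.

0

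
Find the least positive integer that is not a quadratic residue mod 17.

(2/17) = +1, so 2 is a residue.
(3/17) = −1, so 3 is the smallest positive non-residue mod 17.

3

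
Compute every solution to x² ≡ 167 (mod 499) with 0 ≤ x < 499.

Since 499 ≡ 3 (mod 4), a square root of 167 is 167^((499+1)/4) = 167^125 mod 499.
Repeated squaring: 167^2≡444, 167^4≡31, 167^8≡462, 167^16≡371, 167^32≡416, 167^64≡402 (mod 499).
167^125 = 167^(64+32+16+8+4+1) ≡ 256 (mod 499).
Check: 256² = 65536 ≡ 167 (mod 499). The two roots are 243 and 256.

243, 256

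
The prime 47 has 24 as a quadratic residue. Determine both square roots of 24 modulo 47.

20, 27

Since 47 ≡ 3 (mod 4), a square root of 24 is 24^((47+1)/4) = 24^12 mod 47.
Repeated squaring: 24^2≡12, 24^4≡3, 24^8≡9 (mod 47).
24^12 = 24^(8+4) ≡ 27 (mod 47).
Check: 27² = 729 ≡ 24 (mod 47). The two roots are 20 and 27.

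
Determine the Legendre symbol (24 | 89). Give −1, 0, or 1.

Euler's criterion: (24/89) ≡ 24^44 (mod 89).
24^2 ≡ 42 (mod 89)
24^4 ≡ 73 (mod 89)
24^8 ≡ 78 (mod 89)
24^16 ≡ 32 (mod 89)
24^32 ≡ 45 (mod 89)
24^44 = 24^(32+8+4) ≡ 88 (mod 89).
Result is 88 ≡ −1, so (24/89) = −1.

-1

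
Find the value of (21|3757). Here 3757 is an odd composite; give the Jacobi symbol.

-1

Reciprocity: 21 ≡ 1 and 3757 ≡ 1 (mod 4), so (21/3757) = +(3757/21).
Reduce top mod 21: now compute (19/21).
Reciprocity: 19 ≡ 3 and 21 ≡ 1 (mod 4), so (19/21) = +(21/19).
Reduce top mod 19: now compute (2/19).
Pull out 2: since 19 ≡ 3 (mod 8), (2/19) = -1.
Reached (1/19) = 1. Collecting the sign flips along the way, the symbol is -1.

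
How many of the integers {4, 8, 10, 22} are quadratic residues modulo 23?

(4/23) = +1 → QR.
(8/23) = +1 → QR.
(10/23) = -1 → non-residue.
(22/23) = -1 → non-residue.
Total quadratic residues among the 4: 2.

2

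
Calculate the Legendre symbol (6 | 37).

Pull out 2: since 37 ≡ 5 (mod 8), (2/37) = -1.
Reciprocity: 3 ≡ 3 and 37 ≡ 1 (mod 4), so (3/37) = +(37/3).
Reduce top mod 3: now compute (1/3).
Reached (1/3) = 1. Collecting the sign flips along the way, the symbol is -1.

-1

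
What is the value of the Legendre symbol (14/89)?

-1

Pull out 2: since 89 ≡ 1 (mod 8), (2/89) = +1.
Reciprocity: 7 ≡ 3 and 89 ≡ 1 (mod 4), so (7/89) = +(89/7).
Reduce top mod 7: now compute (5/7).
Reciprocity: 5 ≡ 1 and 7 ≡ 3 (mod 4), so (5/7) = +(7/5).
Reduce top mod 5: now compute (2/5).
Pull out 2: since 5 ≡ 5 (mod 8), (2/5) = -1.
Reached (1/5) = 1. Collecting the sign flips along the way, the symbol is -1.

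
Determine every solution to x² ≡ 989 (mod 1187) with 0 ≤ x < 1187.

185, 1002

Since 1187 ≡ 3 (mod 4), a square root of 989 is 989^((1187+1)/4) = 989^297 mod 1187.
Repeated squaring: 989^2≡33, 989^4≡1089, 989^8≡108, 989^16≡981, 989^32≡891, 989^64≡965, 989^128≡617, 989^256≡849 (mod 1187).
989^297 = 989^(256+32+8+1) ≡ 1002 (mod 1187).
Check: 1002² = 1004004 ≡ 989 (mod 1187). The two roots are 185 and 1002.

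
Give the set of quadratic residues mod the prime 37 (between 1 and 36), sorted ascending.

1,3,4,7,9,10,11,12,16,21,25,26,27,28,30,33,34,36

Square k = 1,…,18 (k and 37−k give the same square):
1²=1, 2²=4, 3²=9, 4²=16, 5²=25, 6²=36, 7²≡12, 8²≡27, 9²≡7, 10²≡26, 11²≡10, 12²≡33, 13²≡21, 14²≡11, 15²≡3, 16²≡34, 17²≡30, 18²≡28 (mod 37).
So the quadratic residues mod 37 are {1, 3, 4, 7, 9, 10, 11, 12, 16, 21, 25, 26, 27, 28, 30, 33, 34, 36}.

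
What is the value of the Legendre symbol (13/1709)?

-1

Reciprocity: 13 ≡ 1 and 1709 ≡ 1 (mod 4), so (13/1709) = +(1709/13).
Reduce top mod 13: now compute (6/13).
Pull out 2: since 13 ≡ 5 (mod 8), (2/13) = -1.
Reciprocity: 3 ≡ 3 and 13 ≡ 1 (mod 4), so (3/13) = +(13/3).
Reduce top mod 3: now compute (1/3).
Reached (1/3) = 1. Collecting the sign flips along the way, the symbol is -1.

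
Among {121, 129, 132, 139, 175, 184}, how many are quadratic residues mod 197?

3

(121/197) = +1 → QR.
(129/197) = -1 → non-residue.
(132/197) = +1 → QR.
(139/197) = -1 → non-residue.
(175/197) = +1 → QR.
(184/197) = -1 → non-residue.
Total quadratic residues among the 6: 3.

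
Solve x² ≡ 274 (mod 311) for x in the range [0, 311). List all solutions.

Since 311 ≡ 3 (mod 4), a square root of 274 is 274^((311+1)/4) = 274^78 mod 311.
Repeated squaring: 274^2≡125, 274^4≡75, 274^8≡27, 274^16≡107, 274^32≡253, 274^64≡254 (mod 311).
274^78 = 274^(64+8+4+2) ≡ 98 (mod 311).
Check: 98² = 9604 ≡ 274 (mod 311). The two roots are 98 and 213.

98, 213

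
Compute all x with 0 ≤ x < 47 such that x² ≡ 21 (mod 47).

Since 47 ≡ 3 (mod 4), a square root of 21 is 21^((47+1)/4) = 21^12 mod 47.
Repeated squaring: 21^2≡18, 21^4≡42, 21^8≡25 (mod 47).
21^12 = 21^(8+4) ≡ 16 (mod 47).
Check: 16² = 256 ≡ 21 (mod 47). The two roots are 16 and 31.

16, 31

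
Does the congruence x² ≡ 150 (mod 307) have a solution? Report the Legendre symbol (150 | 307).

Pull out 2: since 307 ≡ 3 (mod 8), (2/307) = -1.
Reciprocity: 75 ≡ 3 and 307 ≡ 3 (mod 4), so (75/307) = −(307/75).
Reduce top mod 75: now compute (7/75).
Reciprocity: 7 ≡ 3 and 75 ≡ 3 (mod 4), so (7/75) = −(75/7).
Reduce top mod 7: now compute (5/7).
Reciprocity: 5 ≡ 1 and 7 ≡ 3 (mod 4), so (5/7) = +(7/5).
Reduce top mod 5: now compute (2/5).
Pull out 2: since 5 ≡ 5 (mod 8), (2/5) = -1.
Reached (1/5) = 1. Collecting the sign flips along the way, the symbol is +1.

1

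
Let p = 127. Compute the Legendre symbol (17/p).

1

Euler's criterion: (17/127) ≡ 17^63 (mod 127).
17^2 ≡ 35 (mod 127)
17^4 ≡ 82 (mod 127)
17^8 ≡ 120 (mod 127)
17^16 ≡ 49 (mod 127)
17^32 ≡ 115 (mod 127)
17^63 = 17^(32+16+8+4+2+1) ≡ 1 (mod 127).
Result is 1, so (17/127) = 1.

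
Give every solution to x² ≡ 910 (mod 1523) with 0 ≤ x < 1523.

Since 1523 ≡ 3 (mod 4), a square root of 910 is 910^((1523+1)/4) = 910^381 mod 1523.
Repeated squaring: 910^2≡1111, 910^4≡691, 910^8≡782, 910^16≡801, 910^32≡418, 910^64≡1102, 910^128≡573, 910^256≡884 (mod 1523).
910^381 = 910^(256+64+32+16+8+4+1) ≡ 543 (mod 1523).
Check: 543² = 294849 ≡ 910 (mod 1523). The two roots are 543 and 980.

543, 980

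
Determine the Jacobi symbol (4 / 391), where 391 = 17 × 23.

Pull out 2^2: since 391 ≡ 7 (mod 8), (2/391) = +1, so (2/391)^2 = +1.
Reached (1/391) = 1. Collecting the sign flips along the way, the symbol is +1.

1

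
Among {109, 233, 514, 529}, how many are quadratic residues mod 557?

(109/557) = +1 → QR.
(233/557) = +1 → QR.
(514/557) = +1 → QR.
(529/557) = +1 → QR.
Total quadratic residues among the 4: 4.

4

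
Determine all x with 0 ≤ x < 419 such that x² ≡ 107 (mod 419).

208, 211

Since 419 ≡ 3 (mod 4), a square root of 107 is 107^((419+1)/4) = 107^105 mod 419.
Repeated squaring: 107^2≡136, 107^4≡60, 107^8≡248, 107^16≡330, 107^32≡379, 107^64≡343 (mod 419).
107^105 = 107^(64+32+8+1) ≡ 208 (mod 419).
Check: 208² = 43264 ≡ 107 (mod 419). The two roots are 208 and 211.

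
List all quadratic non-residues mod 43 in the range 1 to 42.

2, 3, 5, 7, 8, 12, 18, 19, 20, 22, 26, 27, 28, 29, 30, 32, 33, 34, 37, 39, 42

Square k = 1,…,21 (k and 43−k give the same square):
1²=1, 2²=4, 3²=9, 4²=16, 5²=25, 6²=36, 7²≡6, 8²≡21, 9²≡38, 10²≡14, 11²≡35, 12²≡15, 13²≡40, 14²≡24, 15²≡10, 16²≡41, 17²≡31, 18²≡23, 19²≡17, 20²≡13, 21²≡11 (mod 43).
The residues are {1, 4, 6, 9, 10, 11, 13, 14, 15, 16, 17, 21, 23, 24, 25, 31, 35, 36, 38, 40, 41}; the non-residues are the remaining 21 nonzero classes.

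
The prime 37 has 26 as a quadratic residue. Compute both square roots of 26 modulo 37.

37 ≡ 1 (mod 4), so we find a root by search.
Trying successive values, 10² = 100 ≡ 26 (mod 37). The other root is 37 − 10 = 27.

10, 27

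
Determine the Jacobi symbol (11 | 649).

0

Reciprocity: 11 ≡ 3 and 649 ≡ 1 (mod 4), so (11/649) = +(649/11).
Reduce top mod 11: now compute (0/11).
Top reduces to 0: gcd > 1, so the symbol is 0.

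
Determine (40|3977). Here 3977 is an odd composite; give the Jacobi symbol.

-1

Pull out 2^3: since 3977 ≡ 1 (mod 8), (2/3977) = +1, so (2/3977)^3 = +1.
Reciprocity: 5 ≡ 1 and 3977 ≡ 1 (mod 4), so (5/3977) = +(3977/5).
Reduce top mod 5: now compute (2/5).
Pull out 2: since 5 ≡ 5 (mod 8), (2/5) = -1.
Reached (1/5) = 1. Collecting the sign flips along the way, the symbol is -1.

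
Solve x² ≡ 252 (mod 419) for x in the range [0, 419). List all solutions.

154, 265

Since 419 ≡ 3 (mod 4), a square root of 252 is 252^((419+1)/4) = 252^105 mod 419.
Repeated squaring: 252^2≡235, 252^4≡336, 252^8≡185, 252^16≡286, 252^32≡91, 252^64≡320 (mod 419).
252^105 = 252^(64+32+8+1) ≡ 154 (mod 419).
Check: 154² = 23716 ≡ 252 (mod 419). The two roots are 154 and 265.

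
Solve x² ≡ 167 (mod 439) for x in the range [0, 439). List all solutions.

138, 301

Since 439 ≡ 3 (mod 4), a square root of 167 is 167^((439+1)/4) = 167^110 mod 439.
Repeated squaring: 167^2≡232, 167^4≡266, 167^8≡77, 167^16≡222, 167^32≡116, 167^64≡286 (mod 439).
167^110 = 167^(64+32+8+4+2) ≡ 138 (mod 439).
Check: 138² = 19044 ≡ 167 (mod 439). The two roots are 138 and 301.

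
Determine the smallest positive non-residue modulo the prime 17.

(2/17) = +1, so 2 is a residue.
(3/17) = −1, so 3 is the smallest positive non-residue mod 17.

3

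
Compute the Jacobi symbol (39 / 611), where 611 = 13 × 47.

Reciprocity: 39 ≡ 3 and 611 ≡ 3 (mod 4), so (39/611) = −(611/39).
Reduce top mod 39: now compute (26/39).
Pull out 2: since 39 ≡ 7 (mod 8), (2/39) = +1.
Reciprocity: 13 ≡ 1 and 39 ≡ 3 (mod 4), so (13/39) = +(39/13).
Reduce top mod 13: now compute (0/13).
Top reduces to 0: gcd > 1, so the symbol is 0.

0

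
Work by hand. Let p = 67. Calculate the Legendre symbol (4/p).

1

Pull out 2^2: since 67 ≡ 3 (mod 8), (2/67) = -1, so (2/67)^2 = +1.
Reached (1/67) = 1. Collecting the sign flips along the way, the symbol is +1.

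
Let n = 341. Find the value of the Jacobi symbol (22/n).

Pull out 2: since 341 ≡ 5 (mod 8), (2/341) = -1.
Reciprocity: 11 ≡ 3 and 341 ≡ 1 (mod 4), so (11/341) = +(341/11).
Reduce top mod 11: now compute (0/11).
Top reduces to 0: gcd > 1, so the symbol is 0.

0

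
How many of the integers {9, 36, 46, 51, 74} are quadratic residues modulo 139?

4

(9/139) = +1 → QR.
(36/139) = +1 → QR.
(46/139) = +1 → QR.
(51/139) = +1 → QR.
(74/139) = -1 → non-residue.
Total quadratic residues among the 5: 4.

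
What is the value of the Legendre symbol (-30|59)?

1

First reduce: -30 ≡ 29 (mod 59).
Reciprocity: 29 ≡ 1 and 59 ≡ 3 (mod 4), so (29/59) = +(59/29).
Reduce top mod 29: now compute (1/29).
Reached (1/29) = 1. Collecting the sign flips along the way, the symbol is +1.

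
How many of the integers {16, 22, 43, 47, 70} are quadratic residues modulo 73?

(16/73) = +1 → QR.
(22/73) = -1 → non-residue.
(43/73) = -1 → non-residue.
(47/73) = -1 → non-residue.
(70/73) = +1 → QR.
Total quadratic residues among the 5: 2.

2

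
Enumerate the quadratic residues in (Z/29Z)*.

Square k = 1,…,14 (k and 29−k give the same square):
1²=1, 2²=4, 3²=9, 4²=16, 5²=25, 6²≡7, 7²≡20, 8²≡6, 9²≡23, 10²≡13, 11²≡5, 12²≡28, 13²≡24, 14²≡22 (mod 29).
So the quadratic residues mod 29 are {1, 4, 5, 6, 7, 9, 13, 16, 20, 22, 23, 24, 25, 28}.

1, 4, 5, 6, 7, 9, 13, 16, 20, 22, 23, 24, 25, 28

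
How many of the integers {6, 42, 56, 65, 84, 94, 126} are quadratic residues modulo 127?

3

(6/127) = -1 → non-residue.
(42/127) = +1 → QR.
(56/127) = -1 → non-residue.
(65/127) = -1 → non-residue.
(84/127) = +1 → QR.
(94/127) = +1 → QR.
(126/127) = -1 → non-residue.
Total quadratic residues among the 7: 3.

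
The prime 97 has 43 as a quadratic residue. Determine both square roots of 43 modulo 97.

97 ≡ 1 (mod 4), so we find a root by search.
Trying successive values, 25² = 625 ≡ 43 (mod 97). The other root is 97 − 25 = 72.

25, 72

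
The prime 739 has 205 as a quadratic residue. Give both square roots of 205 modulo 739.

Since 739 ≡ 3 (mod 4), a square root of 205 is 205^((739+1)/4) = 205^185 mod 739.
Repeated squaring: 205^2≡641, 205^4≡736, 205^8≡9, 205^16≡81, 205^32≡649, 205^64≡710, 205^128≡102 (mod 739).
205^185 = 205^(128+32+16+8+1) ≡ 365 (mod 739).
Check: 365² = 133225 ≡ 205 (mod 739). The two roots are 365 and 374.

365, 374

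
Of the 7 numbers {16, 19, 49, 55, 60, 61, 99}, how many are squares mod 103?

6

(16/103) = +1 → QR.
(19/103) = +1 → QR.
(49/103) = +1 → QR.
(55/103) = +1 → QR.
(60/103) = +1 → QR.
(61/103) = +1 → QR.
(99/103) = -1 → non-residue.
Total quadratic residues among the 7: 6.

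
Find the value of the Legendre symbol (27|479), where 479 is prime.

Reciprocity: 27 ≡ 3 and 479 ≡ 3 (mod 4), so (27/479) = −(479/27).
Reduce top mod 27: now compute (20/27).
Pull out 2^2: since 27 ≡ 3 (mod 8), (2/27) = -1, so (2/27)^2 = +1.
Reciprocity: 5 ≡ 1 and 27 ≡ 3 (mod 4), so (5/27) = +(27/5).
Reduce top mod 5: now compute (2/5).
Pull out 2: since 5 ≡ 5 (mod 8), (2/5) = -1.
Reached (1/5) = 1. Collecting the sign flips along the way, the symbol is +1.

1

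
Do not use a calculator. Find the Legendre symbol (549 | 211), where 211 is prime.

-1

Euler's criterion: (549/211) ≡ 127^105 (mod 211).
127^2 ≡ 93 (mod 211)
127^4 ≡ 209 (mod 211)
127^8 ≡ 4 (mod 211)
127^16 ≡ 16 (mod 211)
127^32 ≡ 45 (mod 211)
127^64 ≡ 126 (mod 211)
127^105 = 127^(64+32+8+1) ≡ 210 (mod 211).
Result is 210 ≡ −1, so (549/211) = −1.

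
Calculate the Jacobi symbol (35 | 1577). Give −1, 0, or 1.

Reciprocity: 35 ≡ 3 and 1577 ≡ 1 (mod 4), so (35/1577) = +(1577/35).
Reduce top mod 35: now compute (2/35).
Pull out 2: since 35 ≡ 3 (mod 8), (2/35) = -1.
Reached (1/35) = 1. Collecting the sign flips along the way, the symbol is -1.

-1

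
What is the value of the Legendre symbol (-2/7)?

-1

Euler's criterion: (-2/7) ≡ 5^3 (mod 7).
5^2 ≡ 4 (mod 7)
5^3 = 5^(2+1) ≡ 6 (mod 7).
Result is 6 ≡ −1, so (-2/7) = −1.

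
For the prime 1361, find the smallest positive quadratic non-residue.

(2/1361) = +1, so 2 is a residue.
(3/1361) = −1, so 3 is the smallest positive non-residue mod 1361.

3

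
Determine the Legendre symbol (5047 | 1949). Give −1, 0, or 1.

-1

First reduce: 5047 ≡ 1149 (mod 1949).
Reciprocity: 1149 ≡ 1 and 1949 ≡ 1 (mod 4), so (1149/1949) = +(1949/1149).
Reduce top mod 1149: now compute (800/1149).
Pull out 2^5: since 1149 ≡ 5 (mod 8), (2/1149) = -1, so (2/1149)^5 = -1.
Reciprocity: 25 ≡ 1 and 1149 ≡ 1 (mod 4), so (25/1149) = +(1149/25).
Reduce top mod 25: now compute (24/25).
Pull out 2^3: since 25 ≡ 1 (mod 8), (2/25) = +1, so (2/25)^3 = +1.
Reciprocity: 3 ≡ 3 and 25 ≡ 1 (mod 4), so (3/25) = +(25/3).
Reduce top mod 3: now compute (1/3).
Reached (1/3) = 1. Collecting the sign flips along the way, the symbol is -1.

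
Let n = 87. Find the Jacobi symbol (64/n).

Pull out 2^6: since 87 ≡ 7 (mod 8), (2/87) = +1, so (2/87)^6 = +1.
Reached (1/87) = 1. Collecting the sign flips along the way, the symbol is +1.

1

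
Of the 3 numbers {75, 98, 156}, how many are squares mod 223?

2

(75/223) = -1 → non-residue.
(98/223) = +1 → QR.
(156/223) = +1 → QR.
Total quadratic residues among the 3: 2.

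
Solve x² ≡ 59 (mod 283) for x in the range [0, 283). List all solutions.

25, 258

Since 283 ≡ 3 (mod 4), a square root of 59 is 59^((283+1)/4) = 59^71 mod 283.
Repeated squaring: 59^2≡85, 59^4≡150, 59^8≡143, 59^16≡73, 59^32≡235, 59^64≡40 (mod 283).
59^71 = 59^(64+4+2+1) ≡ 25 (mod 283).
Check: 25² = 625 ≡ 59 (mod 283). The two roots are 25 and 258.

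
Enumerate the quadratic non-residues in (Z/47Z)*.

5, 10, 11, 13, 15, 19, 20, 22, 23, 26, 29, 30, 31, 33, 35, 38, 39, 40, 41, 43, 44, 45, 46

Square k = 1,…,23 (k and 47−k give the same square):
1²=1, 2²=4, 3²=9, 4²=16, 5²=25, 6²=36, 7²≡2, 8²≡17, 9²≡34, 10²≡6, 11²≡27, 12²≡3, 13²≡28, 14²≡8, 15²≡37, 16²≡21, 17²≡7, 18²≡42, 19²≡32, 20²≡24, 21²≡18, 22²≡14, 23²≡12 (mod 47).
The residues are {1, 2, 3, 4, 6, 7, 8, 9, 12, 14, 16, 17, 18, 21, 24, 25, 27, 28, 32, 34, 36, 37, 42}; the non-residues are the remaining 23 nonzero classes.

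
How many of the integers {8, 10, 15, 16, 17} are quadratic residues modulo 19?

2

(8/19) = -1 → non-residue.
(10/19) = -1 → non-residue.
(15/19) = -1 → non-residue.
(16/19) = +1 → QR.
(17/19) = +1 → QR.
Total quadratic residues among the 5: 2.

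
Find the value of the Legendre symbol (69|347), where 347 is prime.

-1

Euler's criterion: (69/347) ≡ 69^173 (mod 347).
69^2 ≡ 250 (mod 347)
69^4 ≡ 40 (mod 347)
69^8 ≡ 212 (mod 347)
69^16 ≡ 181 (mod 347)
69^32 ≡ 143 (mod 347)
69^64 ≡ 323 (mod 347)
69^128 ≡ 229 (mod 347)
69^173 = 69^(128+32+8+4+1) ≡ 346 (mod 347).
Result is 346 ≡ −1, so (69/347) = −1.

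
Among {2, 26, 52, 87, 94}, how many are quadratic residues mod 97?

(2/97) = +1 → QR.
(26/97) = -1 → non-residue.
(52/97) = -1 → non-residue.
(87/97) = -1 → non-residue.
(94/97) = +1 → QR.
Total quadratic residues among the 5: 2.

2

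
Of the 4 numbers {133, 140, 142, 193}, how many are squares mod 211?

1

(133/211) = -1 → non-residue.
(140/211) = -1 → non-residue.
(142/211) = -1 → non-residue.
(193/211) = +1 → QR.
Total quadratic residues among the 4: 1.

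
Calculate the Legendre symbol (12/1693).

Pull out 2^2: since 1693 ≡ 5 (mod 8), (2/1693) = -1, so (2/1693)^2 = +1.
Reciprocity: 3 ≡ 3 and 1693 ≡ 1 (mod 4), so (3/1693) = +(1693/3).
Reduce top mod 3: now compute (1/3).
Reached (1/3) = 1. Collecting the sign flips along the way, the symbol is +1.

1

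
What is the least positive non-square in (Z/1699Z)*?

(2/1699) = −1, so 2 is the smallest positive non-residue mod 1699.

2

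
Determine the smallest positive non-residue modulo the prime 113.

3

(2/113) = +1, so 2 is a residue.
(3/113) = −1, so 3 is the smallest positive non-residue mod 113.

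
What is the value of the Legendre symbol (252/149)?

Euler's criterion: (252/149) ≡ 103^74 (mod 149).
103^2 ≡ 30 (mod 149)
103^4 ≡ 6 (mod 149)
103^8 ≡ 36 (mod 149)
103^16 ≡ 104 (mod 149)
103^32 ≡ 88 (mod 149)
103^64 ≡ 145 (mod 149)
103^74 = 103^(64+8+2) ≡ 1 (mod 149).
Result is 1, so (252/149) = 1.

1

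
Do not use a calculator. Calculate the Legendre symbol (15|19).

Reciprocity: 15 ≡ 3 and 19 ≡ 3 (mod 4), so (15/19) = −(19/15).
Reduce top mod 15: now compute (4/15).
Pull out 2^2: since 15 ≡ 7 (mod 8), (2/15) = +1, so (2/15)^2 = +1.
Reached (1/15) = 1. Collecting the sign flips along the way, the symbol is -1.

-1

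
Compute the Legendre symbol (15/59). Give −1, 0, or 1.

1

Reciprocity: 15 ≡ 3 and 59 ≡ 3 (mod 4), so (15/59) = −(59/15).
Reduce top mod 15: now compute (14/15).
Pull out 2: since 15 ≡ 7 (mod 8), (2/15) = +1.
Reciprocity: 7 ≡ 3 and 15 ≡ 3 (mod 4), so (7/15) = −(15/7).
Reduce top mod 7: now compute (1/7).
Reached (1/7) = 1. Collecting the sign flips along the way, the symbol is +1.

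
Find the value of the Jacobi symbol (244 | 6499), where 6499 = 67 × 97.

Pull out 2^2: since 6499 ≡ 3 (mod 8), (2/6499) = -1, so (2/6499)^2 = +1.
Reciprocity: 61 ≡ 1 and 6499 ≡ 3 (mod 4), so (61/6499) = +(6499/61).
Reduce top mod 61: now compute (33/61).
Reciprocity: 33 ≡ 1 and 61 ≡ 1 (mod 4), so (33/61) = +(61/33).
Reduce top mod 33: now compute (28/33).
Pull out 2^2: since 33 ≡ 1 (mod 8), (2/33) = +1, so (2/33)^2 = +1.
Reciprocity: 7 ≡ 3 and 33 ≡ 1 (mod 4), so (7/33) = +(33/7).
Reduce top mod 7: now compute (5/7).
Reciprocity: 5 ≡ 1 and 7 ≡ 3 (mod 4), so (5/7) = +(7/5).
Reduce top mod 5: now compute (2/5).
Pull out 2: since 5 ≡ 5 (mod 8), (2/5) = -1.
Reached (1/5) = 1. Collecting the sign flips along the way, the symbol is -1.

-1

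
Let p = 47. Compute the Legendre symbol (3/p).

Euler's criterion: (3/47) ≡ 3^23 (mod 47).
3^2 ≡ 9 (mod 47)
3^4 ≡ 34 (mod 47)
3^8 ≡ 28 (mod 47)
3^16 ≡ 32 (mod 47)
3^23 = 3^(16+4+2+1) ≡ 1 (mod 47).
Result is 1, so (3/47) = 1.

1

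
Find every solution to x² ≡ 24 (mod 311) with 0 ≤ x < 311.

Since 311 ≡ 3 (mod 4), a square root of 24 is 24^((311+1)/4) = 24^78 mod 311.
Repeated squaring: 24^2≡265, 24^4≡250, 24^8≡300, 24^16≡121, 24^32≡24, 24^64≡265 (mod 311).
24^78 = 24^(64+8+4+2) ≡ 121 (mod 311).
Check: 121² = 14641 ≡ 24 (mod 311). The two roots are 121 and 190.

121, 190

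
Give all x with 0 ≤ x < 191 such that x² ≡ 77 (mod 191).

29, 162

Since 191 ≡ 3 (mod 4), a square root of 77 is 77^((191+1)/4) = 77^48 mod 191.
Repeated squaring: 77^2≡8, 77^4≡64, 77^8≡85, 77^16≡158, 77^32≡134 (mod 191).
77^48 = 77^(32+16) ≡ 162 (mod 191).
Check: 162² = 26244 ≡ 77 (mod 191). The two roots are 29 and 162.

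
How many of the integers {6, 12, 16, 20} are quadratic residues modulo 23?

3

(6/23) = +1 → QR.
(12/23) = +1 → QR.
(16/23) = +1 → QR.
(20/23) = -1 → non-residue.
Total quadratic residues among the 4: 3.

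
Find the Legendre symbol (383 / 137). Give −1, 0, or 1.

First reduce: 383 ≡ 109 (mod 137).
Reciprocity: 109 ≡ 1 and 137 ≡ 1 (mod 4), so (109/137) = +(137/109).
Reduce top mod 109: now compute (28/109).
Pull out 2^2: since 109 ≡ 5 (mod 8), (2/109) = -1, so (2/109)^2 = +1.
Reciprocity: 7 ≡ 3 and 109 ≡ 1 (mod 4), so (7/109) = +(109/7).
Reduce top mod 7: now compute (4/7).
Pull out 2^2: since 7 ≡ 7 (mod 8), (2/7) = +1, so (2/7)^2 = +1.
Reached (1/7) = 1. Collecting the sign flips along the way, the symbol is +1.

1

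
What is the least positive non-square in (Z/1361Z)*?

3

(2/1361) = +1, so 2 is a residue.
(3/1361) = −1, so 3 is the smallest positive non-residue mod 1361.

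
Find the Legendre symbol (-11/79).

First reduce: -11 ≡ 68 (mod 79).
Pull out 2^2: since 79 ≡ 7 (mod 8), (2/79) = +1, so (2/79)^2 = +1.
Reciprocity: 17 ≡ 1 and 79 ≡ 3 (mod 4), so (17/79) = +(79/17).
Reduce top mod 17: now compute (11/17).
Reciprocity: 11 ≡ 3 and 17 ≡ 1 (mod 4), so (11/17) = +(17/11).
Reduce top mod 11: now compute (6/11).
Pull out 2: since 11 ≡ 3 (mod 8), (2/11) = -1.
Reciprocity: 3 ≡ 3 and 11 ≡ 3 (mod 4), so (3/11) = −(11/3).
Reduce top mod 3: now compute (2/3).
Pull out 2: since 3 ≡ 3 (mod 8), (2/3) = -1.
Reached (1/3) = 1. Collecting the sign flips along the way, the symbol is -1.

-1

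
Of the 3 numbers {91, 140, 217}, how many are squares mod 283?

1

(91/283) = +1 → QR.
(140/283) = -1 → non-residue.
(217/283) = -1 → non-residue.
Total quadratic residues among the 3: 1.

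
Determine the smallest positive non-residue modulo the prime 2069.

(2/2069) = −1, so 2 is the smallest positive non-residue mod 2069.

2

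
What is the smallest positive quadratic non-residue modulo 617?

3

(2/617) = +1, so 2 is a residue.
(3/617) = −1, so 3 is the smallest positive non-residue mod 617.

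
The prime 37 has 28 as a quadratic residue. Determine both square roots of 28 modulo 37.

18, 19

37 ≡ 1 (mod 4), so we find a root by search.
Trying successive values, 18² = 324 ≡ 28 (mod 37). The other root is 37 − 18 = 19.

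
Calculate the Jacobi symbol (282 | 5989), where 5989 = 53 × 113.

Pull out 2: since 5989 ≡ 5 (mod 8), (2/5989) = -1.
Reciprocity: 141 ≡ 1 and 5989 ≡ 1 (mod 4), so (141/5989) = +(5989/141).
Reduce top mod 141: now compute (67/141).
Reciprocity: 67 ≡ 3 and 141 ≡ 1 (mod 4), so (67/141) = +(141/67).
Reduce top mod 67: now compute (7/67).
Reciprocity: 7 ≡ 3 and 67 ≡ 3 (mod 4), so (7/67) = −(67/7).
Reduce top mod 7: now compute (4/7).
Pull out 2^2: since 7 ≡ 7 (mod 8), (2/7) = +1, so (2/7)^2 = +1.
Reached (1/7) = 1. Collecting the sign flips along the way, the symbol is +1.

1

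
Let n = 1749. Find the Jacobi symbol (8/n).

-1

Pull out 2^3: since 1749 ≡ 5 (mod 8), (2/1749) = -1, so (2/1749)^3 = -1.
Reached (1/1749) = 1. Collecting the sign flips along the way, the symbol is -1.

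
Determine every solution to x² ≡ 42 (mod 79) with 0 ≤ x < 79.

11, 68

Since 79 ≡ 3 (mod 4), a square root of 42 is 42^((79+1)/4) = 42^20 mod 79.
Repeated squaring: 42^2≡26, 42^4≡44, 42^8≡40, 42^16≡20 (mod 79).
42^20 = 42^(16+4) ≡ 11 (mod 79).
Check: 11² = 121 ≡ 42 (mod 79). The two roots are 11 and 68.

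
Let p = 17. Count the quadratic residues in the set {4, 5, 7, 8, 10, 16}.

3

(4/17) = +1 → QR.
(5/17) = -1 → non-residue.
(7/17) = -1 → non-residue.
(8/17) = +1 → QR.
(10/17) = -1 → non-residue.
(16/17) = +1 → QR.
Total quadratic residues among the 6: 3.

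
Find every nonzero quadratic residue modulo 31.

1 2 4 5 7 8 9 10 14 16 18 19 20 25 28

Square k = 1,…,15 (k and 31−k give the same square):
1²=1, 2²=4, 3²=9, 4²=16, 5²=25, 6²≡5, 7²≡18, 8²≡2, 9²≡19, 10²≡7, 11²≡28, 12²≡20, 13²≡14, 14²≡10, 15²≡8 (mod 31).
So the quadratic residues mod 31 are {1, 2, 4, 5, 7, 8, 9, 10, 14, 16, 18, 19, 20, 25, 28}.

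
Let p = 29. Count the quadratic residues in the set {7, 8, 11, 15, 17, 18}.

(7/29) = +1 → QR.
(8/29) = -1 → non-residue.
(11/29) = -1 → non-residue.
(15/29) = -1 → non-residue.
(17/29) = -1 → non-residue.
(18/29) = -1 → non-residue.
Total quadratic residues among the 6: 1.

1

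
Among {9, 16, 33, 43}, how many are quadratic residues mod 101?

(9/101) = +1 → QR.
(16/101) = +1 → QR.
(33/101) = +1 → QR.
(43/101) = +1 → QR.
Total quadratic residues among the 4: 4.

4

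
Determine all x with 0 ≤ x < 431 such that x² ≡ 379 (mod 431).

189, 242

Since 431 ≡ 3 (mod 4), a square root of 379 is 379^((431+1)/4) = 379^108 mod 431.
Repeated squaring: 379^2≡118, 379^4≡132, 379^8≡184, 379^16≡238, 379^32≡183, 379^64≡302 (mod 431).
379^108 = 379^(64+32+8+4) ≡ 242 (mod 431).
Check: 242² = 58564 ≡ 379 (mod 431). The two roots are 189 and 242.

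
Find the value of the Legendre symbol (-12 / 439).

1

Euler's criterion: (-12/439) ≡ 427^219 (mod 439).
427^2 ≡ 144 (mod 439)
427^4 ≡ 103 (mod 439)
427^8 ≡ 73 (mod 439)
427^16 ≡ 61 (mod 439)
427^32 ≡ 209 (mod 439)
427^64 ≡ 220 (mod 439)
427^128 ≡ 110 (mod 439)
427^219 = 427^(128+64+16+8+2+1) ≡ 1 (mod 439).
Result is 1, so (-12/439) = 1.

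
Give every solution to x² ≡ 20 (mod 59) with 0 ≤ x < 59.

Since 59 ≡ 3 (mod 4), a square root of 20 is 20^((59+1)/4) = 20^15 mod 59.
Repeated squaring: 20^2≡46, 20^4≡51, 20^8≡5 (mod 59).
20^15 = 20^(8+4+2+1) ≡ 16 (mod 59).
Check: 16² = 256 ≡ 20 (mod 59). The two roots are 16 and 43.

16, 43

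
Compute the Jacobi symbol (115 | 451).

1

Reciprocity: 115 ≡ 3 and 451 ≡ 3 (mod 4), so (115/451) = −(451/115).
Reduce top mod 115: now compute (106/115).
Pull out 2: since 115 ≡ 3 (mod 8), (2/115) = -1.
Reciprocity: 53 ≡ 1 and 115 ≡ 3 (mod 4), so (53/115) = +(115/53).
Reduce top mod 53: now compute (9/53).
Reciprocity: 9 ≡ 1 and 53 ≡ 1 (mod 4), so (9/53) = +(53/9).
Reduce top mod 9: now compute (8/9).
Pull out 2^3: since 9 ≡ 1 (mod 8), (2/9) = +1, so (2/9)^3 = +1.
Reached (1/9) = 1. Collecting the sign flips along the way, the symbol is +1.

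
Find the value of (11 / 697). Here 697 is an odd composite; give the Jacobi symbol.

Reciprocity: 11 ≡ 3 and 697 ≡ 1 (mod 4), so (11/697) = +(697/11).
Reduce top mod 11: now compute (4/11).
Pull out 2^2: since 11 ≡ 3 (mod 8), (2/11) = -1, so (2/11)^2 = +1.
Reached (1/11) = 1. Collecting the sign flips along the way, the symbol is +1.

1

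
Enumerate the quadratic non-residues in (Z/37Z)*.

Square k = 1,…,18 (k and 37−k give the same square):
1²=1, 2²=4, 3²=9, 4²=16, 5²=25, 6²=36, 7²≡12, 8²≡27, 9²≡7, 10²≡26, 11²≡10, 12²≡33, 13²≡21, 14²≡11, 15²≡3, 16²≡34, 17²≡30, 18²≡28 (mod 37).
The residues are {1, 3, 4, 7, 9, 10, 11, 12, 16, 21, 25, 26, 27, 28, 30, 33, 34, 36}; the non-residues are the remaining 18 nonzero classes.

2,5,6,8,13,14,15,17,18,19,20,22,23,24,29,31,32,35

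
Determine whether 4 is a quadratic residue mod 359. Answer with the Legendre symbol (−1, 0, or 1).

1

Pull out 2^2: since 359 ≡ 7 (mod 8), (2/359) = +1, so (2/359)^2 = +1.
Reached (1/359) = 1. Collecting the sign flips along the way, the symbol is +1.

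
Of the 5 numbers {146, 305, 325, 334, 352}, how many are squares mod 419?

3

(146/419) = -1 → non-residue.
(305/419) = -1 → non-residue.
(325/419) = +1 → QR.
(334/419) = +1 → QR.
(352/419) = +1 → QR.
Total quadratic residues among the 5: 3.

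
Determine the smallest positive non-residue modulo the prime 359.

(2/359) = +1, so 2 is a residue.
(3/359) = +1, so 3 is a residue.
(4/359) = +1, so 4 is a residue.
(5/359) = +1, so 5 is a residue.
(6/359) = +1, so 6 is a residue.
(7/359) = −1, so 7 is the smallest positive non-residue mod 359.

7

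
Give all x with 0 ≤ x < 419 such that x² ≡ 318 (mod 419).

Since 419 ≡ 3 (mod 4), a square root of 318 is 318^((419+1)/4) = 318^105 mod 419.
Repeated squaring: 318^2≡145, 318^4≡75, 318^8≡178, 318^16≡259, 318^32≡41, 318^64≡5 (mod 419).
318^105 = 318^(64+32+8+1) ≡ 34 (mod 419).
Check: 34² = 1156 ≡ 318 (mod 419). The two roots are 34 and 385.

34, 385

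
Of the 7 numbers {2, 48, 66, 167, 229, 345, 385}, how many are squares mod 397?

(2/397) = -1 → non-residue.
(48/397) = +1 → QR.
(66/397) = -1 → non-residue.
(167/397) = +1 → QR.
(229/397) = +1 → QR.
(345/397) = -1 → non-residue.
(385/397) = +1 → QR.
Total quadratic residues among the 7: 4.

4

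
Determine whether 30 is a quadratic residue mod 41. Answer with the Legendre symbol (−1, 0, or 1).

-1

Pull out 2: since 41 ≡ 1 (mod 8), (2/41) = +1.
Reciprocity: 15 ≡ 3 and 41 ≡ 1 (mod 4), so (15/41) = +(41/15).
Reduce top mod 15: now compute (11/15).
Reciprocity: 11 ≡ 3 and 15 ≡ 3 (mod 4), so (11/15) = −(15/11).
Reduce top mod 11: now compute (4/11).
Pull out 2^2: since 11 ≡ 3 (mod 8), (2/11) = -1, so (2/11)^2 = +1.
Reached (1/11) = 1. Collecting the sign flips along the way, the symbol is -1.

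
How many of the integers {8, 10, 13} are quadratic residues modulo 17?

(8/17) = +1 → QR.
(10/17) = -1 → non-residue.
(13/17) = +1 → QR.
Total quadratic residues among the 3: 2.

2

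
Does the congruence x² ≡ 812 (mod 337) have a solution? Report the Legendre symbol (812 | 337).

First reduce: 812 ≡ 138 (mod 337).
Pull out 2: since 337 ≡ 1 (mod 8), (2/337) = +1.
Reciprocity: 69 ≡ 1 and 337 ≡ 1 (mod 4), so (69/337) = +(337/69).
Reduce top mod 69: now compute (61/69).
Reciprocity: 61 ≡ 1 and 69 ≡ 1 (mod 4), so (61/69) = +(69/61).
Reduce top mod 61: now compute (8/61).
Pull out 2^3: since 61 ≡ 5 (mod 8), (2/61) = -1, so (2/61)^3 = -1.
Reached (1/61) = 1. Collecting the sign flips along the way, the symbol is -1.

-1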